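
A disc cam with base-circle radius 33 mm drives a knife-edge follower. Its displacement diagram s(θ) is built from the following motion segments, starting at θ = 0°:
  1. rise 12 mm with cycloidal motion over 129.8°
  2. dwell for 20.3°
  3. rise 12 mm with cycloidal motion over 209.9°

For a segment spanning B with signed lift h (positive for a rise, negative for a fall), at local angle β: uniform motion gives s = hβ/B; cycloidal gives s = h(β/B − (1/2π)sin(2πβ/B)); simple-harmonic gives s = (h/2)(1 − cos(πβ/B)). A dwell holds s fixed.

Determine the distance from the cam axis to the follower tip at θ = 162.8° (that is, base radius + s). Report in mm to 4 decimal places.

seg 1 [0°–129.8°] cycloidal, h=12: full span → s += 12 → s = 12.0000
seg 2 [129.8°–150.1°] dwell: s stays 12.0000
seg 3 [150.1°–360°] cycloidal, h=12: θ=162.8° here. β=12.7, B=209.9. 12·(0.0605 − sin(2π·0.0605)/(2π)) = 0.0174 → s = 12.0174
radial distance = base radius + s = 33 + 12.0174 = 45.0174

45.0174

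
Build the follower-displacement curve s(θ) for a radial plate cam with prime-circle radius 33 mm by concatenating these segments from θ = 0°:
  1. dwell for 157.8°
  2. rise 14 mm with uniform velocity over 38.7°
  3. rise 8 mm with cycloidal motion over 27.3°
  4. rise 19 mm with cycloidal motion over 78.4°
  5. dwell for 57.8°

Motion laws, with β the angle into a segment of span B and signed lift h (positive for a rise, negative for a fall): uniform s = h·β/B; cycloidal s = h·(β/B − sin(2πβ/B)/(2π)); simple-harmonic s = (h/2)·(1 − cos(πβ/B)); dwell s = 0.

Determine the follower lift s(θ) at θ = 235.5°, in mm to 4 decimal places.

seg 1 [0°–157.8°] dwell: s stays 0.0000
seg 2 [157.8°–196.5°] uniform, h=14: full span → s += 14 → s = 14.0000
seg 3 [196.5°–223.8°] cycloidal, h=8: full span → s += 8 → s = 22.0000
seg 4 [223.8°–302.2°] cycloidal, h=19: θ=235.5° here. β=11.7, B=78.4. 19·(0.1492 − sin(2π·0.1492)/(2π)) = 0.3976 → s = 22.3976

22.3976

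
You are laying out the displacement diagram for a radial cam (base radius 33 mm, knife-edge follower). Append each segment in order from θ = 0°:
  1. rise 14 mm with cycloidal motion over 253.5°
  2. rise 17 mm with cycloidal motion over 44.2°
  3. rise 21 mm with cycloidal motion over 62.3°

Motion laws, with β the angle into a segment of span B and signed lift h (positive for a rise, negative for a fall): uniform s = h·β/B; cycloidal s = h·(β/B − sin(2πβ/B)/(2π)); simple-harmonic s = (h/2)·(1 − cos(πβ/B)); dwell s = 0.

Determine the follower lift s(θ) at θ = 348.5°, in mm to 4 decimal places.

seg 1 [0°–253.5°] cycloidal, h=14: full span → s += 14 → s = 14.0000
seg 2 [253.5°–297.7°] cycloidal, h=17: full span → s += 17 → s = 31.0000
seg 3 [297.7°–360°] cycloidal, h=21: θ=348.5° here. β=50.8, B=62.3. 21·(0.8154 − sin(2π·0.8154)/(2π)) = 20.1875 → s = 51.1875

51.1875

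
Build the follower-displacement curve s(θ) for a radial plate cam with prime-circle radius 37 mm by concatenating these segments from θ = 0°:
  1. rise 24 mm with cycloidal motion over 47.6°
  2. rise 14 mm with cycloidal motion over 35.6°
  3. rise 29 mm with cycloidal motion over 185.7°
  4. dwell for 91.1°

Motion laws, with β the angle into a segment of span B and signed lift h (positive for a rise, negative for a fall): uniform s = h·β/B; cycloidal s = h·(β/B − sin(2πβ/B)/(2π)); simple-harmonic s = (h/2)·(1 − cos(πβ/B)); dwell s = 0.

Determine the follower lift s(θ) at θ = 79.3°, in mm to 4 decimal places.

seg 1 [0°–47.6°] cycloidal, h=24: full span → s += 24 → s = 24.0000
seg 2 [47.6°–83.2°] cycloidal, h=14: θ=79.3° here. β=31.7, B=35.6. 14·(0.8904 − sin(2π·0.8904)/(2π)) = 13.8817 → s = 37.8817

37.8817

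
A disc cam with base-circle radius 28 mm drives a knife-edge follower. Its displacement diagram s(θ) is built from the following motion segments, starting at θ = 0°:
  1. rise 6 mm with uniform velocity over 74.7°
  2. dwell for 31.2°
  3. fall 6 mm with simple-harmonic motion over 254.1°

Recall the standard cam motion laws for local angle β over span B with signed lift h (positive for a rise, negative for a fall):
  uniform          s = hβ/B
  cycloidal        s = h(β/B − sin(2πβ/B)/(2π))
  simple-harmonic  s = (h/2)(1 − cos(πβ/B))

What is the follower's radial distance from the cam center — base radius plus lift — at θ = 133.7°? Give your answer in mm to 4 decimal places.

seg 1 [0°–74.7°] uniform, h=6: full span → s += 6 → s = 6.0000
seg 2 [74.7°–105.9°] dwell: s stays 6.0000
seg 3 [105.9°–360°] simple-harmonic, h=-6: θ=133.7° here. β=27.8, B=254.1. -6/2·(1 − cos(π·0.1094)) = -0.1755 → s = 5.8245
radial distance = base radius + s = 28 + 5.8245 = 33.8245

33.8245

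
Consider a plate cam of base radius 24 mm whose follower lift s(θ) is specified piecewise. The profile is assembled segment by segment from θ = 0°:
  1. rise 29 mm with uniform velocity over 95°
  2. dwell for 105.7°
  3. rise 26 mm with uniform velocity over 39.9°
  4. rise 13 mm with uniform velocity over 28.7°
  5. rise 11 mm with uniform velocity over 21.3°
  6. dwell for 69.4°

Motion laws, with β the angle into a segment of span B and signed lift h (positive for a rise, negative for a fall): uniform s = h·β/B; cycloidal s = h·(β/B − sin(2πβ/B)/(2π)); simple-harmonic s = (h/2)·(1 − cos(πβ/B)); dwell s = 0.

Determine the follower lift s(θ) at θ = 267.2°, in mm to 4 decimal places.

seg 1 [0°–95°] uniform, h=29: full span → s += 29 → s = 29.0000
seg 2 [95°–200.7°] dwell: s stays 29.0000
seg 3 [200.7°–240.6°] uniform, h=26: full span → s += 26 → s = 55.0000
seg 4 [240.6°–269.3°] uniform, h=13: θ=267.2° here. β=26.6, B=28.7. 13·26.6/28.7 = 12.0488 → s = 67.0488

67.0488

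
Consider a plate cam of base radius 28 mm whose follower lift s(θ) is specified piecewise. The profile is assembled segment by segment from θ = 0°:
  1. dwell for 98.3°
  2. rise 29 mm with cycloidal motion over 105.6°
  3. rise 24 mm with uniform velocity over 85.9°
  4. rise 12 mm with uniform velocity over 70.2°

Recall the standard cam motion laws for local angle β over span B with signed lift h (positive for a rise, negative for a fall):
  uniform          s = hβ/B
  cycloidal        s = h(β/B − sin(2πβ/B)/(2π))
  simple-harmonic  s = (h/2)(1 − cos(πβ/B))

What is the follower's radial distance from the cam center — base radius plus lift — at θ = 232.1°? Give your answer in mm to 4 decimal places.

seg 1 [0°–98.3°] dwell: s stays 0.0000
seg 2 [98.3°–203.9°] cycloidal, h=29: full span → s += 29 → s = 29.0000
seg 3 [203.9°–289.8°] uniform, h=24: θ=232.1° here. β=28.2, B=85.9. 24·28.2/85.9 = 7.8789 → s = 36.8789
radial distance = base radius + s = 28 + 36.8789 = 64.8789

64.8789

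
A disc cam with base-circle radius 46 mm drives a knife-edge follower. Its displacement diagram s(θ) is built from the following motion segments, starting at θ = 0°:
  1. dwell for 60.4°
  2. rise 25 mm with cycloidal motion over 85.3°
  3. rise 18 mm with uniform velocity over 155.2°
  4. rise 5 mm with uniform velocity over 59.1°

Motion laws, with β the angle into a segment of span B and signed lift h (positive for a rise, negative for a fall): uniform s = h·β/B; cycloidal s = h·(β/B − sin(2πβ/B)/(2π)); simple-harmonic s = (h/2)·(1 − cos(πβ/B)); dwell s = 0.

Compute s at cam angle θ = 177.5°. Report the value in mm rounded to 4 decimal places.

seg 1 [0°–60.4°] dwell: s stays 0.0000
seg 2 [60.4°–145.7°] cycloidal, h=25: full span → s += 25 → s = 25.0000
seg 3 [145.7°–300.9°] uniform, h=18: θ=177.5° here. β=31.8, B=155.2. 18·31.8/155.2 = 3.6881 → s = 28.6881

28.6881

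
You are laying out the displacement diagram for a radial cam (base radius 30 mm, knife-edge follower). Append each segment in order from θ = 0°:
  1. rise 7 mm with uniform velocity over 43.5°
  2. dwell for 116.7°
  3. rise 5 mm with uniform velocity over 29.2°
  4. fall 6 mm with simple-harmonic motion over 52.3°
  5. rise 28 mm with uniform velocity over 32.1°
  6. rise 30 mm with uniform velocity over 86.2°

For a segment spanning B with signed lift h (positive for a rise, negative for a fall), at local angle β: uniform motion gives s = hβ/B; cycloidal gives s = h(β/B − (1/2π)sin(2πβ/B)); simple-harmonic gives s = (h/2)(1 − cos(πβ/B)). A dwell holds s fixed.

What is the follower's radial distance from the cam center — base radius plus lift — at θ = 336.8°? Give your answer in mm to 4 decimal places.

seg 1 [0°–43.5°] uniform, h=7: full span → s += 7 → s = 7.0000
seg 2 [43.5°–160.2°] dwell: s stays 7.0000
seg 3 [160.2°–189.4°] uniform, h=5: full span → s += 5 → s = 12.0000
seg 4 [189.4°–241.7°] simple-harmonic, h=-6: full span → s += -6 → s = 6.0000
seg 5 [241.7°–273.8°] uniform, h=28: full span → s += 28 → s = 34.0000
seg 6 [273.8°–360°] uniform, h=30: θ=336.8° here. β=63, B=86.2. 30·63/86.2 = 21.9258 → s = 55.9258
radial distance = base radius + s = 30 + 55.9258 = 85.9258

85.9258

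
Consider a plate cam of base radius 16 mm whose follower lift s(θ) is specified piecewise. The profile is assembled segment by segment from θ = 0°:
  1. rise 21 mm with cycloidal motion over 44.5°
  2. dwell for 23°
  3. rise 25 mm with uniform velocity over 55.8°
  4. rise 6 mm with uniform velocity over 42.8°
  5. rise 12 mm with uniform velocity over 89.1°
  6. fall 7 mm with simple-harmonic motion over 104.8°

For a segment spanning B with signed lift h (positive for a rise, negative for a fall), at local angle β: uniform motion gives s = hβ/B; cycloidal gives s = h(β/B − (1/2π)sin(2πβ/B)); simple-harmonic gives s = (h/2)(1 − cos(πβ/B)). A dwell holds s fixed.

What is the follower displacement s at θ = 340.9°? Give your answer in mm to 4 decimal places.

seg 1 [0°–44.5°] cycloidal, h=21: full span → s += 21 → s = 21.0000
seg 2 [44.5°–67.5°] dwell: s stays 21.0000
seg 3 [67.5°–123.3°] uniform, h=25: full span → s += 25 → s = 46.0000
seg 4 [123.3°–166.1°] uniform, h=6: full span → s += 6 → s = 52.0000
seg 5 [166.1°–255.2°] uniform, h=12: full span → s += 12 → s = 64.0000
seg 6 [255.2°–360°] simple-harmonic, h=-7: θ=340.9° here. β=85.7, B=104.8. -7/2·(1 − cos(π·0.8177)) = -6.4418 → s = 57.5582

57.5582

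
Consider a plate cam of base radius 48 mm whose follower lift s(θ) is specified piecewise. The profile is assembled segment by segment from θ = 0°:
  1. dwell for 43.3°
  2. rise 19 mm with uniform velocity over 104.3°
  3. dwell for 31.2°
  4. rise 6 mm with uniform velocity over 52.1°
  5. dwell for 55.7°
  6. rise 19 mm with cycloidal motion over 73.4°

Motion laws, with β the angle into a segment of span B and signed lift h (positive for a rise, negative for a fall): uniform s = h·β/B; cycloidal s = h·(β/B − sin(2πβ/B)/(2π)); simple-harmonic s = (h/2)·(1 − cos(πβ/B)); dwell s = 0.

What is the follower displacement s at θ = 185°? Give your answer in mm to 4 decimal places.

seg 1 [0°–43.3°] dwell: s stays 0.0000
seg 2 [43.3°–147.6°] uniform, h=19: full span → s += 19 → s = 19.0000
seg 3 [147.6°–178.8°] dwell: s stays 19.0000
seg 4 [178.8°–230.9°] uniform, h=6: θ=185° here. β=6.2, B=52.1. 6·6.2/52.1 = 0.7140 → s = 19.7140

19.7140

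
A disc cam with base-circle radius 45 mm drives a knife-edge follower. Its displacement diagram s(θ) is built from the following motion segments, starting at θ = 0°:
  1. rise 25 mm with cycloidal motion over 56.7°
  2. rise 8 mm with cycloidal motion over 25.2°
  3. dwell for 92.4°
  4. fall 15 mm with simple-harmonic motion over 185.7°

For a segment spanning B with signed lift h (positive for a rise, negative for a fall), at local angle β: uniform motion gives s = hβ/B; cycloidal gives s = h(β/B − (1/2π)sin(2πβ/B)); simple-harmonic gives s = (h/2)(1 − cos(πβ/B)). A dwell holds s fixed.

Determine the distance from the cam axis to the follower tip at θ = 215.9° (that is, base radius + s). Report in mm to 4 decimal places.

seg 1 [0°–56.7°] cycloidal, h=25: full span → s += 25 → s = 25.0000
seg 2 [56.7°–81.9°] cycloidal, h=8: full span → s += 8 → s = 33.0000
seg 3 [81.9°–174.3°] dwell: s stays 33.0000
seg 4 [174.3°–360°] simple-harmonic, h=-15: θ=215.9° here. β=41.6, B=185.7. -15/2·(1 − cos(π·0.2240)) = -1.7819 → s = 31.2181
radial distance = base radius + s = 45 + 31.2181 = 76.2181

76.2181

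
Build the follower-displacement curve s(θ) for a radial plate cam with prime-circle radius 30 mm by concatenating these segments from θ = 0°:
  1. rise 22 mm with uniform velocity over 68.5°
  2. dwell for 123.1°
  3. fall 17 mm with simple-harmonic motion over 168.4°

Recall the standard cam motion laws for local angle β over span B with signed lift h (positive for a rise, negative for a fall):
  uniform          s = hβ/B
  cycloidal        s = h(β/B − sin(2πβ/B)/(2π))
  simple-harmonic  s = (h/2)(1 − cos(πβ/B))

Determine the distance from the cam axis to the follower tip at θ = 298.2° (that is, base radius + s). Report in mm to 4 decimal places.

seg 1 [0°–68.5°] uniform, h=22: full span → s += 22 → s = 22.0000
seg 2 [68.5°–191.6°] dwell: s stays 22.0000
seg 3 [191.6°–360°] simple-harmonic, h=-17: θ=298.2° here. β=106.6, B=168.4. -17/2·(1 − cos(π·0.6330)) = -11.9495 → s = 10.0505
radial distance = base radius + s = 30 + 10.0505 = 40.0505

40.0505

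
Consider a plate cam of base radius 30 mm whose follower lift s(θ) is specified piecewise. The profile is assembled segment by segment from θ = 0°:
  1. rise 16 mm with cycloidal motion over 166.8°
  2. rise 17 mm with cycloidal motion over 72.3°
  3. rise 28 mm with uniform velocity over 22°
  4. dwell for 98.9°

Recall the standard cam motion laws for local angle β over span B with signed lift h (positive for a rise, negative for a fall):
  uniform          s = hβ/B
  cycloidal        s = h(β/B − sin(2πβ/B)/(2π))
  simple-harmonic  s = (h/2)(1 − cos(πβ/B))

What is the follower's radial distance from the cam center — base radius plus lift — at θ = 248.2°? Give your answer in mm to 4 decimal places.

seg 1 [0°–166.8°] cycloidal, h=16: full span → s += 16 → s = 16.0000
seg 2 [166.8°–239.1°] cycloidal, h=17: full span → s += 17 → s = 33.0000
seg 3 [239.1°–261.1°] uniform, h=28: θ=248.2° here. β=9.1, B=22. 28·9.1/22 = 11.5818 → s = 44.5818
radial distance = base radius + s = 30 + 44.5818 = 74.5818

74.5818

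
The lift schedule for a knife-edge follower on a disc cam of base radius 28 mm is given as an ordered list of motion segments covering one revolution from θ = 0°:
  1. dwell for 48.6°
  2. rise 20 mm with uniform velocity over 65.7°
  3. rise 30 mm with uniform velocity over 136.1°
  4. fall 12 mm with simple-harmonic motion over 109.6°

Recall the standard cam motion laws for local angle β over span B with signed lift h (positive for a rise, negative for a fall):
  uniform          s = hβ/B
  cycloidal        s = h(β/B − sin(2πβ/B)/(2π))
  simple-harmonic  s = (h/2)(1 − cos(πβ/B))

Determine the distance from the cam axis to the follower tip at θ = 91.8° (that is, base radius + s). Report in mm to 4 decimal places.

seg 1 [0°–48.6°] dwell: s stays 0.0000
seg 2 [48.6°–114.3°] uniform, h=20: θ=91.8° here. β=43.2, B=65.7. 20·43.2/65.7 = 13.1507 → s = 13.1507
radial distance = base radius + s = 28 + 13.1507 = 41.1507

41.1507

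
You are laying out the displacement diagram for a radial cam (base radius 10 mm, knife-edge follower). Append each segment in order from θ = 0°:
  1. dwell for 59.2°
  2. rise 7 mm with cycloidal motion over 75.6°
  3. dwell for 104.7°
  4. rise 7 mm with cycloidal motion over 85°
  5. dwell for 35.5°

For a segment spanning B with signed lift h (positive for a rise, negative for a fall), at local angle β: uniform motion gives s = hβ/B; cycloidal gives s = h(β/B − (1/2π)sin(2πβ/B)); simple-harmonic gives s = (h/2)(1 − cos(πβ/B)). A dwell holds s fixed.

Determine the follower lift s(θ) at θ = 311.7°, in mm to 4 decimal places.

seg 1 [0°–59.2°] dwell: s stays 0.0000
seg 2 [59.2°–134.8°] cycloidal, h=7: full span → s += 7 → s = 7.0000
seg 3 [134.8°–239.5°] dwell: s stays 7.0000
seg 4 [239.5°–324.5°] cycloidal, h=7: θ=311.7° here. β=72.2, B=85. 7·(0.8494 − sin(2π·0.8494)/(2π)) = 6.8496 → s = 13.8496

13.8496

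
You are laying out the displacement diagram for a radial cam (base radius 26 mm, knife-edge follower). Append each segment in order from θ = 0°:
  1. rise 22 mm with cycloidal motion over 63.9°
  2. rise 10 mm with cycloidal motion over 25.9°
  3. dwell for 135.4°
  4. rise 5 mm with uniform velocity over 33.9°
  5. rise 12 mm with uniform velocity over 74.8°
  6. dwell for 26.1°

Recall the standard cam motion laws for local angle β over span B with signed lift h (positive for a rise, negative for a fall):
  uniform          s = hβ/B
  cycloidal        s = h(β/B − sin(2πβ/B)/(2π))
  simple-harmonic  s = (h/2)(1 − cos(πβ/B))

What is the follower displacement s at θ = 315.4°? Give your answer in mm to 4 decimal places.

seg 1 [0°–63.9°] cycloidal, h=22: full span → s += 22 → s = 22.0000
seg 2 [63.9°–89.8°] cycloidal, h=10: full span → s += 10 → s = 32.0000
seg 3 [89.8°–225.2°] dwell: s stays 32.0000
seg 4 [225.2°–259.1°] uniform, h=5: full span → s += 5 → s = 37.0000
seg 5 [259.1°–333.9°] uniform, h=12: θ=315.4° here. β=56.3, B=74.8. 12·56.3/74.8 = 9.0321 → s = 46.0321

46.0321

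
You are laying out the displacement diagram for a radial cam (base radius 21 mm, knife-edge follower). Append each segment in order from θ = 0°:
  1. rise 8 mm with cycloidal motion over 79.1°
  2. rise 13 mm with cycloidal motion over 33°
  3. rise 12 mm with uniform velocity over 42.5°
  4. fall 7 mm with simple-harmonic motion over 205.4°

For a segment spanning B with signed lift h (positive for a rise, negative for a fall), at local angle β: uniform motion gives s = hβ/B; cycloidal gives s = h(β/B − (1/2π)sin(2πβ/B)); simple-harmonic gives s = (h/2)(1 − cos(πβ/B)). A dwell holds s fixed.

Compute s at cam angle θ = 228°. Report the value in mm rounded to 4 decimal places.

seg 1 [0°–79.1°] cycloidal, h=8: full span → s += 8 → s = 8.0000
seg 2 [79.1°–112.1°] cycloidal, h=13: full span → s += 13 → s = 21.0000
seg 3 [112.1°–154.6°] uniform, h=12: full span → s += 12 → s = 33.0000
seg 4 [154.6°–360°] simple-harmonic, h=-7: θ=228° here. β=73.4, B=205.4. -7/2·(1 − cos(π·0.3574)) = -1.9835 → s = 31.0165

31.0165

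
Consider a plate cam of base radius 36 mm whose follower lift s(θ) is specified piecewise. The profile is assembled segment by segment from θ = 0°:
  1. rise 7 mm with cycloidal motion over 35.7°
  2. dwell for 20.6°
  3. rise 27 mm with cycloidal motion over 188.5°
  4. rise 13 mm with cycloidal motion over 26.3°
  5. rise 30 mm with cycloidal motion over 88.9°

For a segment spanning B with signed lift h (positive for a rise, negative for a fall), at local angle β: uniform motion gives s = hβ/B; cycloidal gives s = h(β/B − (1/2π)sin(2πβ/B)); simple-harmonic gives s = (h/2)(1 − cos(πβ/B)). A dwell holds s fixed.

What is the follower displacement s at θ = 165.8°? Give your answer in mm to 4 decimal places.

seg 1 [0°–35.7°] cycloidal, h=7: full span → s += 7 → s = 7.0000
seg 2 [35.7°–56.3°] dwell: s stays 7.0000
seg 3 [56.3°–244.8°] cycloidal, h=27: θ=165.8° here. β=109.5, B=188.5. 27·(0.5809 − sin(2π·0.5809)/(2π)) = 17.7758 → s = 24.7758

24.7758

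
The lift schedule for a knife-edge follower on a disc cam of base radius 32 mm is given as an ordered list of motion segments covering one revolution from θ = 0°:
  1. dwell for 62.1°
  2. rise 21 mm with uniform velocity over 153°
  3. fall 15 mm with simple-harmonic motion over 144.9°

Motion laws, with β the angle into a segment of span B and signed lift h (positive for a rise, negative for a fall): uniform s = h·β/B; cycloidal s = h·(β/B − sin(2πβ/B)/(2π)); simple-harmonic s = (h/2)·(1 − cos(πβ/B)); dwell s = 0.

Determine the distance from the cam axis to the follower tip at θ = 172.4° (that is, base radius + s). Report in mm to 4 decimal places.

seg 1 [0°–62.1°] dwell: s stays 0.0000
seg 2 [62.1°–215.1°] uniform, h=21: θ=172.4° here. β=110.3, B=153. 21·110.3/153 = 15.1392 → s = 15.1392
radial distance = base radius + s = 32 + 15.1392 = 47.1392

47.1392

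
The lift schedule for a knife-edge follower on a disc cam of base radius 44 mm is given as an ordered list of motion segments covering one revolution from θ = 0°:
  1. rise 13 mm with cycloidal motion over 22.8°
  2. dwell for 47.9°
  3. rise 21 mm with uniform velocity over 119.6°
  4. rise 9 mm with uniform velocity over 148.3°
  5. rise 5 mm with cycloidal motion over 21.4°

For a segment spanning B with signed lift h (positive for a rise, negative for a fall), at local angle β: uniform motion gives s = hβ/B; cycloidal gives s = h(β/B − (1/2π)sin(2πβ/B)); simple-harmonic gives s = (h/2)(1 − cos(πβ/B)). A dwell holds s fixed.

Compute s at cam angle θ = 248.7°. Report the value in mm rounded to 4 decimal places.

seg 1 [0°–22.8°] cycloidal, h=13: full span → s += 13 → s = 13.0000
seg 2 [22.8°–70.7°] dwell: s stays 13.0000
seg 3 [70.7°–190.3°] uniform, h=21: full span → s += 21 → s = 34.0000
seg 4 [190.3°–338.6°] uniform, h=9: θ=248.7° here. β=58.4, B=148.3. 9·58.4/148.3 = 3.5442 → s = 37.5442

37.5442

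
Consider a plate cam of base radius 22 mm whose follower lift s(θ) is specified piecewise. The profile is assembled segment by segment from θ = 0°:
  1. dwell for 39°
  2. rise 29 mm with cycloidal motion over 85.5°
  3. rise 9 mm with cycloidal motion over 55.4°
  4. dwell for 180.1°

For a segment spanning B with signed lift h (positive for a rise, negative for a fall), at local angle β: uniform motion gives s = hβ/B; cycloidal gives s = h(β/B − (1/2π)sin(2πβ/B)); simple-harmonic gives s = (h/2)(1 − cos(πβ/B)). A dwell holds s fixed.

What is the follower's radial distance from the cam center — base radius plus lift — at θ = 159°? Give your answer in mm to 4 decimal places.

seg 1 [0°–39°] dwell: s stays 0.0000
seg 2 [39°–124.5°] cycloidal, h=29: full span → s += 29 → s = 29.0000
seg 3 [124.5°–179.9°] cycloidal, h=9: θ=159° here. β=34.5, B=55.4. 9·(0.6227 − sin(2π·0.6227)/(2π)) = 6.6031 → s = 35.6031
radial distance = base radius + s = 22 + 35.6031 = 57.6031

57.6031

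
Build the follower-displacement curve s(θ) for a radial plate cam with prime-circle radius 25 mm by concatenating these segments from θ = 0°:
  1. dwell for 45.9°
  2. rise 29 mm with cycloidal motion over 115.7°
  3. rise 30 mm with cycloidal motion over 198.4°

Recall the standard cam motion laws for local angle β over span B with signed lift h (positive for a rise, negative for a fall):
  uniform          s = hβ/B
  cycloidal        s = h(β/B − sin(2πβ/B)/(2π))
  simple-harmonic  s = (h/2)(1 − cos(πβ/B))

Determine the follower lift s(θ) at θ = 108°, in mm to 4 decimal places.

seg 1 [0°–45.9°] dwell: s stays 0.0000
seg 2 [45.9°–161.6°] cycloidal, h=29: θ=108° here. β=62.1, B=115.7. 29·(0.5367 − sin(2π·0.5367)/(2π)) = 16.6211 → s = 16.6211

16.6211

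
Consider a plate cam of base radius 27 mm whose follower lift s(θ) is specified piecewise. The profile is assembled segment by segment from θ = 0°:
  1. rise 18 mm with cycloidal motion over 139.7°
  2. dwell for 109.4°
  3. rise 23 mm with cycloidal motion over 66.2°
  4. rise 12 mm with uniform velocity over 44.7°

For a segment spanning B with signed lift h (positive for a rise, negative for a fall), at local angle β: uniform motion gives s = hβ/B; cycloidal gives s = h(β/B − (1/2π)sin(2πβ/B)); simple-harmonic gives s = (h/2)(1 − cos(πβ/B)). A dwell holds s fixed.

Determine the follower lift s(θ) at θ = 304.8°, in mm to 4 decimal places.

seg 1 [0°–139.7°] cycloidal, h=18: full span → s += 18 → s = 18.0000
seg 2 [139.7°–249.1°] dwell: s stays 18.0000
seg 3 [249.1°–315.3°] cycloidal, h=23: θ=304.8° here. β=55.7, B=66.2. 23·(0.8414 − sin(2π·0.8414)/(2π)) = 22.4254 → s = 40.4254

40.4254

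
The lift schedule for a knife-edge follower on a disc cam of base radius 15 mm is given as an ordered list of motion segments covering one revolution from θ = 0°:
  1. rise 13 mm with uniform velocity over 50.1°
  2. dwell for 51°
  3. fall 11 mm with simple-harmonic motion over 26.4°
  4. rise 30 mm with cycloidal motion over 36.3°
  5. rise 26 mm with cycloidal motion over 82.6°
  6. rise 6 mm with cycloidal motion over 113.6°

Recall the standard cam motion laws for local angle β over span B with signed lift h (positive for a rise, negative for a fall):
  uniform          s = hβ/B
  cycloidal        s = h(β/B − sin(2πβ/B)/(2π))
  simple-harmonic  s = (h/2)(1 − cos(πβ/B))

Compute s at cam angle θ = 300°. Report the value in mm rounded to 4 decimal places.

seg 1 [0°–50.1°] uniform, h=13: full span → s += 13 → s = 13.0000
seg 2 [50.1°–101.1°] dwell: s stays 13.0000
seg 3 [101.1°–127.5°] simple-harmonic, h=-11: full span → s += -11 → s = 2.0000
seg 4 [127.5°–163.8°] cycloidal, h=30: full span → s += 30 → s = 32.0000
seg 5 [163.8°–246.4°] cycloidal, h=26: full span → s += 26 → s = 58.0000
seg 6 [246.4°–360°] cycloidal, h=6: θ=300° here. β=53.6, B=113.6. 6·(0.4718 − sin(2π·0.4718)/(2π)) = 2.6629 → s = 60.6629

60.6629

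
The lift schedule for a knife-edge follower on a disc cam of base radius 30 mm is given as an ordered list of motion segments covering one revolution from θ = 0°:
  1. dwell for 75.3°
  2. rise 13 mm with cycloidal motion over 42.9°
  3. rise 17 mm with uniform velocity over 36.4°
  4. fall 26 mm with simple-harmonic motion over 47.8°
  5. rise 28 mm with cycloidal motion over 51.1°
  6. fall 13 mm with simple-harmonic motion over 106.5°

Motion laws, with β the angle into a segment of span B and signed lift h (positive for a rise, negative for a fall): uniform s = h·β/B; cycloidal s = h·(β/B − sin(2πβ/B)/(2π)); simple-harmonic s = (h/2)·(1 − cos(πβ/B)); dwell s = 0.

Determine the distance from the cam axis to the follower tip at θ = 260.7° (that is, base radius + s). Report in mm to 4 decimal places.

seg 1 [0°–75.3°] dwell: s stays 0.0000
seg 2 [75.3°–118.2°] cycloidal, h=13: full span → s += 13 → s = 13.0000
seg 3 [118.2°–154.6°] uniform, h=17: full span → s += 17 → s = 30.0000
seg 4 [154.6°–202.4°] simple-harmonic, h=-26: full span → s += -26 → s = 4.0000
seg 5 [202.4°–253.5°] cycloidal, h=28: full span → s += 28 → s = 32.0000
seg 6 [253.5°–360°] simple-harmonic, h=-13: θ=260.7° here. β=7.2, B=106.5. -13/2·(1 − cos(π·0.0676)) = -0.1461 → s = 31.8539
radial distance = base radius + s = 30 + 31.8539 = 61.8539

61.8539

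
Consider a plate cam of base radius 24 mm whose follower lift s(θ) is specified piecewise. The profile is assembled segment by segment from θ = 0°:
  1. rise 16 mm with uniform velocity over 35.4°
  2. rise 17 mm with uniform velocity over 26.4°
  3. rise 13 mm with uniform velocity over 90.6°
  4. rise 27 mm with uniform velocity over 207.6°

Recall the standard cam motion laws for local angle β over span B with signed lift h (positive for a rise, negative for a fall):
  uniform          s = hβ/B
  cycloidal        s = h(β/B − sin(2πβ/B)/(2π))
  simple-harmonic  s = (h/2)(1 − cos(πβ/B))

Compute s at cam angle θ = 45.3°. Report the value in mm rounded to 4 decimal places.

seg 1 [0°–35.4°] uniform, h=16: full span → s += 16 → s = 16.0000
seg 2 [35.4°–61.8°] uniform, h=17: θ=45.3° here. β=9.9, B=26.4. 17·9.9/26.4 = 6.3750 → s = 22.3750

22.3750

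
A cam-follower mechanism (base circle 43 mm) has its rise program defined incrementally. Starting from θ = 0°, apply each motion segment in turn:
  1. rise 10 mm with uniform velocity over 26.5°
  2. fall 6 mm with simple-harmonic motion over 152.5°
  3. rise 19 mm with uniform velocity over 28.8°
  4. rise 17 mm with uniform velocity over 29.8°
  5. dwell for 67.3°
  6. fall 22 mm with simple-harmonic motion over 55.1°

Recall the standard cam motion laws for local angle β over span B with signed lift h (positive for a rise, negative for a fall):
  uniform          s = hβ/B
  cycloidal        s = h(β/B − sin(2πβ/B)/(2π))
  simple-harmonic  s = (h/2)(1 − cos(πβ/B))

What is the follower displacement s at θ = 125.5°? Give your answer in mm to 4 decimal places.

seg 1 [0°–26.5°] uniform, h=10: full span → s += 10 → s = 10.0000
seg 2 [26.5°–179°] simple-harmonic, h=-6: θ=125.5° here. β=99, B=152.5. -6/2·(1 − cos(π·0.6492)) = -4.3551 → s = 5.6449

5.6449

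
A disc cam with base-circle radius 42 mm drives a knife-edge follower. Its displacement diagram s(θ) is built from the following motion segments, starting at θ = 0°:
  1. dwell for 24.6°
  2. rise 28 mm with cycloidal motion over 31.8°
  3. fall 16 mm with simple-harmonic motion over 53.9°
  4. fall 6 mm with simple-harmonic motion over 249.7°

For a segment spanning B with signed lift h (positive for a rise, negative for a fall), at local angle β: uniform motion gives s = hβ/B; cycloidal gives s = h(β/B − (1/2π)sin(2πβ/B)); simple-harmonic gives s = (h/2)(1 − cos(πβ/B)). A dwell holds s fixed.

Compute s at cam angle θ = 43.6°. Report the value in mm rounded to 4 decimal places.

seg 1 [0°–24.6°] dwell: s stays 0.0000
seg 2 [24.6°–56.4°] cycloidal, h=28: θ=43.6° here. β=19, B=31.8. 28·(0.5975 − sin(2π·0.5975)/(2π)) = 19.2916 → s = 19.2916

19.2916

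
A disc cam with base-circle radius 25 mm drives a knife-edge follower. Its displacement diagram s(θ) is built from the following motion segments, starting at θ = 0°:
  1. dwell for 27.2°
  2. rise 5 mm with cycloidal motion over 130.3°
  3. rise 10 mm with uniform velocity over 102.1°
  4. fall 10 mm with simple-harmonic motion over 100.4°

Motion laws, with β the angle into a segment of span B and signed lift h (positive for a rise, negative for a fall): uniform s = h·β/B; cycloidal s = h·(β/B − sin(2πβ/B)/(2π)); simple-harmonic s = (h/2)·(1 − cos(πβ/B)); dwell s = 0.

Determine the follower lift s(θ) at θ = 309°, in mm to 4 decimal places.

seg 1 [0°–27.2°] dwell: s stays 0.0000
seg 2 [27.2°–157.5°] cycloidal, h=5: full span → s += 5 → s = 5.0000
seg 3 [157.5°–259.6°] uniform, h=10: full span → s += 10 → s = 15.0000
seg 4 [259.6°–360°] simple-harmonic, h=-10: θ=309° here. β=49.4, B=100.4. -10/2·(1 − cos(π·0.4920)) = -4.8749 → s = 10.1251

10.1251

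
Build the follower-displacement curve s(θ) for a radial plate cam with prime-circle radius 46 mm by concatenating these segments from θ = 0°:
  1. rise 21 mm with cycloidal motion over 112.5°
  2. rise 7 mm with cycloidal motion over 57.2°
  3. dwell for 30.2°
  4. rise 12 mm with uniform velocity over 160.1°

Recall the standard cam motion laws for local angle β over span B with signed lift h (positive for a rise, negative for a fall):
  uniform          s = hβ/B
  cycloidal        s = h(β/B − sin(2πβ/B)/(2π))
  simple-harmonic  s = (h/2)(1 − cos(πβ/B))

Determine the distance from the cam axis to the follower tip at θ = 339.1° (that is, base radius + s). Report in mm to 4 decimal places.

seg 1 [0°–112.5°] cycloidal, h=21: full span → s += 21 → s = 21.0000
seg 2 [112.5°–169.7°] cycloidal, h=7: full span → s += 7 → s = 28.0000
seg 3 [169.7°–199.9°] dwell: s stays 28.0000
seg 4 [199.9°–360°] uniform, h=12: θ=339.1° here. β=139.2, B=160.1. 12·139.2/160.1 = 10.4335 → s = 38.4335
radial distance = base radius + s = 46 + 38.4335 = 84.4335

84.4335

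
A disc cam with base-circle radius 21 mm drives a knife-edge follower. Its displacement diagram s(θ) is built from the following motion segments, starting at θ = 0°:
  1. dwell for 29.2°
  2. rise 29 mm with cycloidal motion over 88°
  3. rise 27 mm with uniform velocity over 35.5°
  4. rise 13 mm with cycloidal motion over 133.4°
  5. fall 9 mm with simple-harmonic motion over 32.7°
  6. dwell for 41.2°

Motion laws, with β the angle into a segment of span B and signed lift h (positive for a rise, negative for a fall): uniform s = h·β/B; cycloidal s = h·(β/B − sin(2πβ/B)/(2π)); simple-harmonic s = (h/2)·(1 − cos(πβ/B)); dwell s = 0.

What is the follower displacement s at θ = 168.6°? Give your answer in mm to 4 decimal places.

seg 1 [0°–29.2°] dwell: s stays 0.0000
seg 2 [29.2°–117.2°] cycloidal, h=29: full span → s += 29 → s = 29.0000
seg 3 [117.2°–152.7°] uniform, h=27: full span → s += 27 → s = 56.0000
seg 4 [152.7°–286.1°] cycloidal, h=13: θ=168.6° here. β=15.9, B=133.4. 13·(0.1192 − sin(2π·0.1192)/(2π)) = 0.1408 → s = 56.1408

56.1408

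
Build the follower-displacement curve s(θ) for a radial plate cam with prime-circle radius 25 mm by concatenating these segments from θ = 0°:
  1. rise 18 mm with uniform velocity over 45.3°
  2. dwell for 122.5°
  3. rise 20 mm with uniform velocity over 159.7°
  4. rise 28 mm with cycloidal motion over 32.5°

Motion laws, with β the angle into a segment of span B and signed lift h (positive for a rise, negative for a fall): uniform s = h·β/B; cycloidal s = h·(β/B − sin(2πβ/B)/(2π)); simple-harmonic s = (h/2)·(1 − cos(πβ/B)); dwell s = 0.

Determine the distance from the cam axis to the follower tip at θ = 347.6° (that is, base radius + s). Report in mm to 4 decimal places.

seg 1 [0°–45.3°] uniform, h=18: full span → s += 18 → s = 18.0000
seg 2 [45.3°–167.8°] dwell: s stays 18.0000
seg 3 [167.8°–327.5°] uniform, h=20: full span → s += 20 → s = 38.0000
seg 4 [327.5°–360°] cycloidal, h=28: θ=347.6° here. β=20.1, B=32.5. 28·(0.6185 − sin(2π·0.6185)/(2π)) = 20.3360 → s = 58.3360
radial distance = base radius + s = 25 + 58.3360 = 83.3360

83.3360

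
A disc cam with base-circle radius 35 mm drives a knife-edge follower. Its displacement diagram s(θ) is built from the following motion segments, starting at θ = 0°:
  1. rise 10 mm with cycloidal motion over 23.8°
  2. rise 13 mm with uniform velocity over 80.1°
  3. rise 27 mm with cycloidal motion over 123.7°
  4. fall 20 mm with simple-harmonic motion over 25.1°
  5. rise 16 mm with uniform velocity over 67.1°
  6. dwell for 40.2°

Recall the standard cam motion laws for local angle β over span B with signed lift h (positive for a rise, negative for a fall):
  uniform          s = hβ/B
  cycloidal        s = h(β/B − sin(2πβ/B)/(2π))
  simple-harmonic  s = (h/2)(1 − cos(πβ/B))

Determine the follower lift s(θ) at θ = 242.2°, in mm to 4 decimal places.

seg 1 [0°–23.8°] cycloidal, h=10: full span → s += 10 → s = 10.0000
seg 2 [23.8°–103.9°] uniform, h=13: full span → s += 13 → s = 23.0000
seg 3 [103.9°–227.6°] cycloidal, h=27: full span → s += 27 → s = 50.0000
seg 4 [227.6°–252.7°] simple-harmonic, h=-20: θ=242.2° here. β=14.6, B=25.1. -20/2·(1 − cos(π·0.5817)) = -12.5378 → s = 37.4622

37.4622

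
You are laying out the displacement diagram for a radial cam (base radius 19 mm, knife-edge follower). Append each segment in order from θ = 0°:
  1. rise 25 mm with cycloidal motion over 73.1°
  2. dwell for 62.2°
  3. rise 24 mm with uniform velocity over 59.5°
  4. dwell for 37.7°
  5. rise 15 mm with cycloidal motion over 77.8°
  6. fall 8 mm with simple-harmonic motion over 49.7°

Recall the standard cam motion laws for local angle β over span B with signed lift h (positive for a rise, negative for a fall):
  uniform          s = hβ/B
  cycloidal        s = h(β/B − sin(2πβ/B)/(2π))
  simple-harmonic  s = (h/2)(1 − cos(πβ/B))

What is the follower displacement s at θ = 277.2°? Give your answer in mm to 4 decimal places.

seg 1 [0°–73.1°] cycloidal, h=25: full span → s += 25 → s = 25.0000
seg 2 [73.1°–135.3°] dwell: s stays 25.0000
seg 3 [135.3°–194.8°] uniform, h=24: full span → s += 24 → s = 49.0000
seg 4 [194.8°–232.5°] dwell: s stays 49.0000
seg 5 [232.5°–310.3°] cycloidal, h=15: θ=277.2° here. β=44.7, B=77.8. 15·(0.5746 − sin(2π·0.5746)/(2π)) = 9.6961 → s = 58.6961

58.6961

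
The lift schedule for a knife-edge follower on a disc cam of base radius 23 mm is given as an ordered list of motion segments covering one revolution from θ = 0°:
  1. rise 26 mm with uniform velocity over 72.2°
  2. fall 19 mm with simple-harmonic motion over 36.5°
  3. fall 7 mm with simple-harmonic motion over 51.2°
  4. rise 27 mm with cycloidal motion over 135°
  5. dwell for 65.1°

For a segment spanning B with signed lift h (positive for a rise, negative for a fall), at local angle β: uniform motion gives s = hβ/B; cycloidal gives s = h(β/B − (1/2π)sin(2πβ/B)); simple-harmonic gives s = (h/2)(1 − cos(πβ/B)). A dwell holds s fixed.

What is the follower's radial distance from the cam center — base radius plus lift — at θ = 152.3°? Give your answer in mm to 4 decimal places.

seg 1 [0°–72.2°] uniform, h=26: full span → s += 26 → s = 26.0000
seg 2 [72.2°–108.7°] simple-harmonic, h=-19: full span → s += -19 → s = 7.0000
seg 3 [108.7°–159.9°] simple-harmonic, h=-7: θ=152.3° here. β=43.6, B=51.2. -7/2·(1 − cos(π·0.8516)) = -6.6263 → s = 0.3737
radial distance = base radius + s = 23 + 0.3737 = 23.3737

23.3737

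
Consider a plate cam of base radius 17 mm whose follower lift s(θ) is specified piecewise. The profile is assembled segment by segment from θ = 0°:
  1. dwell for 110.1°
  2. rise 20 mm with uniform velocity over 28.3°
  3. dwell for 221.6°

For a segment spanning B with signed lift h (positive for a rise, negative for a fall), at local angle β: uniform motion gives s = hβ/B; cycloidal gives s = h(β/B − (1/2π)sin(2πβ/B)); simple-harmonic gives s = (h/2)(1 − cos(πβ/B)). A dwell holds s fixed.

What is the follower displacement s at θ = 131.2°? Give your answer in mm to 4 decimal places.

seg 1 [0°–110.1°] dwell: s stays 0.0000
seg 2 [110.1°–138.4°] uniform, h=20: θ=131.2° here. β=21.1, B=28.3. 20·21.1/28.3 = 14.9117 → s = 14.9117

14.9117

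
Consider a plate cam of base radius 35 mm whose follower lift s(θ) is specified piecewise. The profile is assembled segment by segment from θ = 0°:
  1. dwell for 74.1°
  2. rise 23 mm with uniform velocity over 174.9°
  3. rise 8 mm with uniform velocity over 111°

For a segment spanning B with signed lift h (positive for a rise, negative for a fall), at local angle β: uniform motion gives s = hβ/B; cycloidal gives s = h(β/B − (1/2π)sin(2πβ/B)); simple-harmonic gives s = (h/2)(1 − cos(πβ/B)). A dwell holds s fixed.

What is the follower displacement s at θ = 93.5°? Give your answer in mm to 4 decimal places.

seg 1 [0°–74.1°] dwell: s stays 0.0000
seg 2 [74.1°–249°] uniform, h=23: θ=93.5° here. β=19.4, B=174.9. 23·19.4/174.9 = 2.5512 → s = 2.5512

2.5512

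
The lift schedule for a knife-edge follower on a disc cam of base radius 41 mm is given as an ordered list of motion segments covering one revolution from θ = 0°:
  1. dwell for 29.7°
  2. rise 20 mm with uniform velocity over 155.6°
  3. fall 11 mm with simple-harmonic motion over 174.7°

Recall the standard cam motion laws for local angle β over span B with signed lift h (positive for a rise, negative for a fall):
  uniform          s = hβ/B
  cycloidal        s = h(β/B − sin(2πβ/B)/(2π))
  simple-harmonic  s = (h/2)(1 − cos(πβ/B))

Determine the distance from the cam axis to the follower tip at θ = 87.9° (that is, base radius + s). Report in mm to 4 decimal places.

seg 1 [0°–29.7°] dwell: s stays 0.0000
seg 2 [29.7°–185.3°] uniform, h=20: θ=87.9° here. β=58.2, B=155.6. 20·58.2/155.6 = 7.4807 → s = 7.4807
radial distance = base radius + s = 41 + 7.4807 = 48.4807

48.4807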